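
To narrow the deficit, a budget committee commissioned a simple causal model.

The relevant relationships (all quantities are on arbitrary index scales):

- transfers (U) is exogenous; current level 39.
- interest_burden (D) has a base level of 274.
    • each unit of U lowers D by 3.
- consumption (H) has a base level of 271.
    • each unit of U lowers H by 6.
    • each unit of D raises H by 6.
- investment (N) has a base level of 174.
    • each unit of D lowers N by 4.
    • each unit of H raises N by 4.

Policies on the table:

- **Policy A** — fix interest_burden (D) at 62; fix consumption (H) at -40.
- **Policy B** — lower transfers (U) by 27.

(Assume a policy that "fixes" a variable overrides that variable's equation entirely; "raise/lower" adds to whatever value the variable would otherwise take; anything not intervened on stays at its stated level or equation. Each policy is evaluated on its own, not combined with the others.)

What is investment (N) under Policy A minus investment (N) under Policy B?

-5964

Policy A (D := 62, H := -40):
  U = 39
  D = 62
  H = -40
  N = 174 − 4·62 + 4·(-40) = -234
Policy B (U − 27):
  U = 39 − 27 = 12
  D = 274 − 3·12 = 238
  H = 271 − 6·12 + 6·238 = 1627
  N = 174 − 4·238 + 4·1627 = 5730
N: -234 − 5730 = -5964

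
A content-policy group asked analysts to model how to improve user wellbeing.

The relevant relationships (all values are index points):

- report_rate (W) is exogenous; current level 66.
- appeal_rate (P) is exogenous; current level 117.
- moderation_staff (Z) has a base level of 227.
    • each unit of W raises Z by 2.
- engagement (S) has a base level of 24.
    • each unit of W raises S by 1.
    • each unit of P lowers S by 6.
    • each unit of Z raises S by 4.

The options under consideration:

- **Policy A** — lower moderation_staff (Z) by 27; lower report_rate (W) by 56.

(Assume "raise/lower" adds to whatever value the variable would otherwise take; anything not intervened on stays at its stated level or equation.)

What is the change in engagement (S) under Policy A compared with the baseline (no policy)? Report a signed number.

Baseline:
  W = 66
  P = 117
  Z = 227 + 2·66 = 359
  S = 24 + 66 − 6·117 + 4·359 = 824
Policy A (Z − 27, W − 56):
  W = 66 − 56 = 10
  P = 117
  Z = 227 + 2·10 (−27 from intervention) = 220
  S = 24 + 10 − 6·117 + 4·220 = 212
Change in S: 212 − 824 = -612

-612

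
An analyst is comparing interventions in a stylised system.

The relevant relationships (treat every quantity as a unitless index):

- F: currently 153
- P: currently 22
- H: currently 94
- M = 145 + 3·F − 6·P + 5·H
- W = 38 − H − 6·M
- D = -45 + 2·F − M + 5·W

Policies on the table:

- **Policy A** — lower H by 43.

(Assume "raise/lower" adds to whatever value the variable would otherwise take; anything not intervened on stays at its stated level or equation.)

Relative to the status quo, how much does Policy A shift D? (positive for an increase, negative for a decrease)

6880

Baseline:
  F = 153
  P = 22
  H = 94
  M = 145 + 3·153 − 6·22 + 5·94 = 942
  W = 38 − 94 − 6·942 = -5708
  D = -45 + 2·153 − 942 + 5·(-5708) = -29221
Policy A (H − 43):
  F = 153
  P = 22
  H = 94 − 43 = 51
  M = 145 + 3·153 − 6·22 + 5·51 = 727
  W = 38 − 51 − 6·727 = -4375
  D = -45 + 2·153 − 727 + 5·(-4375) = -22341
Change in D: -22341 − (-29221) = 6880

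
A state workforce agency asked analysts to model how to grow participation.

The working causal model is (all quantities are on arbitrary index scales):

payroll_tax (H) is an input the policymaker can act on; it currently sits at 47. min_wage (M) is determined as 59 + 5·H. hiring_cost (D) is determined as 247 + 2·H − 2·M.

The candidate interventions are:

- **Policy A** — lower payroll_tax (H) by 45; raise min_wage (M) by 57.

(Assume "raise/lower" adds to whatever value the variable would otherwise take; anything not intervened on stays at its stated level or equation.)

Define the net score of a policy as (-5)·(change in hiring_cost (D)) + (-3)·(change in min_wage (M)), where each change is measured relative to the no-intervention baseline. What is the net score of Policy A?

Baseline:
  H = 47
  M = 59 + 5·47 = 294
  D = 247 + 2·47 − 2·294 = -247
Policy A (H − 45, M + 57):
  H = 47 − 45 = 2
  M = 59 + 5·2 (+57 from intervention) = 126
  D = 247 + 2·2 − 2·126 = -1
ΔD = -1 − (-247) = 246; ΔM = 126 − 294 = -168
Score = (-5)·246 + (-3)·(-168) = -726

-726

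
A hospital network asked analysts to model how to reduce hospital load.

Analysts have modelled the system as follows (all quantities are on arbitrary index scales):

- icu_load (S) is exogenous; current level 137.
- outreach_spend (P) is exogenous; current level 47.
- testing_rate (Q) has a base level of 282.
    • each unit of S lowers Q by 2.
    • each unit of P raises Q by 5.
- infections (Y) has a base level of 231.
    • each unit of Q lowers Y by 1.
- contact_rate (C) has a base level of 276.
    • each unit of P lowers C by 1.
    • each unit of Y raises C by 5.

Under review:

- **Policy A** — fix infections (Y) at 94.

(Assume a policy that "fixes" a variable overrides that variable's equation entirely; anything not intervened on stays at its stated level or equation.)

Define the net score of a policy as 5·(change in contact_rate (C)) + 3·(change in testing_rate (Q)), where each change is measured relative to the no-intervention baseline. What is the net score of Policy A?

2650

Baseline:
  S = 137
  P = 47
  Q = 282 − 2·137 + 5·47 = 243
  Y = 231 − 243 = -12
  C = 276 − 47 + 5·(-12) = 169
Policy A (Y := 94):
  S = 137
  P = 47
  Q = 282 − 2·137 + 5·47 = 243
  Y = 94
  C = 276 − 47 + 5·94 = 699
ΔC = 699 − 169 = 530; ΔQ = 243 − 243 = 0
Score = 5·530 + 3·0 = 2650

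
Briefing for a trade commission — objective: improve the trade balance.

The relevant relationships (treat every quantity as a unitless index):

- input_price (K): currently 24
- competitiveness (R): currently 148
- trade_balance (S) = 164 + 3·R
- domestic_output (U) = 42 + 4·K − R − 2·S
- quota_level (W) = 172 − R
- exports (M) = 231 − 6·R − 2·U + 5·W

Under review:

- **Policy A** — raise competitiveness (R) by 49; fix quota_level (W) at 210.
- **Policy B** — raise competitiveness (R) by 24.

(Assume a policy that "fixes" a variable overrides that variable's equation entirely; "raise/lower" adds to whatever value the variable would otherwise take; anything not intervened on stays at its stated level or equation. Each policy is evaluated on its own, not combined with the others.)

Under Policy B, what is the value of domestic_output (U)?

-1394

Policy B (R + 24):
  K = 24
  R = 148 + 24 = 172
  S = 164 + 3·172 = 680
  U = 42 + 4·24 − 172 − 2·680 = -1394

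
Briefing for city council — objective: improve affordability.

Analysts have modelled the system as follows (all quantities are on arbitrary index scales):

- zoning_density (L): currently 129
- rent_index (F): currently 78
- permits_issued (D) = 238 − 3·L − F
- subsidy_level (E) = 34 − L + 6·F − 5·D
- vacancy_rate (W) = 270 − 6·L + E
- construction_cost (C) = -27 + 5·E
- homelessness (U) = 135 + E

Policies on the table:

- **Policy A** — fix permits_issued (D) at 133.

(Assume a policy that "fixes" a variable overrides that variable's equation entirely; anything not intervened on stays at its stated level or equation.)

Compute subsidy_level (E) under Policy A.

Policy A (D := 133):
  L = 129
  F = 78
  D = 133
  E = 34 − 129 + 6·78 − 5·133 = -292

-292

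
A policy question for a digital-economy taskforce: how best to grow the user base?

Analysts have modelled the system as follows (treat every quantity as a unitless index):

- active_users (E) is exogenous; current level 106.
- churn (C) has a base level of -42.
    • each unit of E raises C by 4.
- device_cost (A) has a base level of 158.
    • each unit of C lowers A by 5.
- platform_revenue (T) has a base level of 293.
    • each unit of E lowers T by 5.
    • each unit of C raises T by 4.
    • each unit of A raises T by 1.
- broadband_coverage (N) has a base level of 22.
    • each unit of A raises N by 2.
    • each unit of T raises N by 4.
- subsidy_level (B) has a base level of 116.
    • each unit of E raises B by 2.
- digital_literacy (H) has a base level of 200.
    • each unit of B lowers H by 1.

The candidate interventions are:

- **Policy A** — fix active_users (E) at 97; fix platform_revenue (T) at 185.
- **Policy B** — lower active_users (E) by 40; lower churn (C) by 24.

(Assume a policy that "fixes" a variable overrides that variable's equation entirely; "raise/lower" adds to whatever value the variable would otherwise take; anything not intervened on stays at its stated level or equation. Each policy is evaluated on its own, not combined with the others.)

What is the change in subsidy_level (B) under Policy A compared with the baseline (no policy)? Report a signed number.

-18

Baseline:
  E = 106
  B = 116 + 2·106 = 328
Policy A (E := 97, T := 185):
  E = 97
  B = 116 + 2·97 = 310
Change in B: 310 − 328 = -18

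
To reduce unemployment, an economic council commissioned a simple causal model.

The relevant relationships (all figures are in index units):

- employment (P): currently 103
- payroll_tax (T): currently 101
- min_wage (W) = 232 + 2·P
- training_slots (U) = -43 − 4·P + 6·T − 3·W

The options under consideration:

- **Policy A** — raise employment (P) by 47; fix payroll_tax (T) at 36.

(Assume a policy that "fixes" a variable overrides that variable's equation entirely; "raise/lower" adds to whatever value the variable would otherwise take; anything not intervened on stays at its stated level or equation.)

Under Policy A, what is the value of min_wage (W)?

532

Policy A (P + 47, T := 36):
  P = 103 + 47 = 150
  W = 232 + 2·150 = 532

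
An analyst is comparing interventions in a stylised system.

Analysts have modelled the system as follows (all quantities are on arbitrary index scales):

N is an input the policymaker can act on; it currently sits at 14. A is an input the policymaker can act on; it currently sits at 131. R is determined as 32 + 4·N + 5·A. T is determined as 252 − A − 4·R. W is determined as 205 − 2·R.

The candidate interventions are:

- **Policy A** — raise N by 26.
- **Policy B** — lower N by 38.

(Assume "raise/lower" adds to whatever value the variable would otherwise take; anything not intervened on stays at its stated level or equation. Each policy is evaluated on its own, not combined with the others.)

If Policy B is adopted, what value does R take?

591

Policy B (N − 38):
  N = 14 − 38 = -24
  A = 131
  R = 32 + 4·(-24) + 5·131 = 591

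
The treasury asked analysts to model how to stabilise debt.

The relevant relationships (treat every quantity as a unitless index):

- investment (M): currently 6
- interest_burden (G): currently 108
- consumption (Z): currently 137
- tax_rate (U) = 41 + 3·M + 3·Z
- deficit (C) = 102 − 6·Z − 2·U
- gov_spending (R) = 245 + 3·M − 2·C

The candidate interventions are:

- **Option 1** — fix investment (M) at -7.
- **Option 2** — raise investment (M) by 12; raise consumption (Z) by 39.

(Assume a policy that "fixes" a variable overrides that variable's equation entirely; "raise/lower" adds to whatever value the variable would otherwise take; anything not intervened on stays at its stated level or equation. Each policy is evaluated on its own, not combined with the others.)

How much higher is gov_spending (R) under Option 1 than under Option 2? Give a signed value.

Option 1 (M := -7):
  M = -7
  Z = 137
  U = 41 + 3·(-7) + 3·137 = 431
  C = 102 − 6·137 − 2·431 = -1582
  R = 245 + 3·(-7) − 2·(-1582) = 3388
Option 2 (M + 12, Z + 39):
  M = 6 + 12 = 18
  Z = 137 + 39 = 176
  U = 41 + 3·18 + 3·176 = 623
  C = 102 − 6·176 − 2·623 = -2200
  R = 245 + 3·18 − 2·(-2200) = 4699
R: 3388 − 4699 = -1311

-1311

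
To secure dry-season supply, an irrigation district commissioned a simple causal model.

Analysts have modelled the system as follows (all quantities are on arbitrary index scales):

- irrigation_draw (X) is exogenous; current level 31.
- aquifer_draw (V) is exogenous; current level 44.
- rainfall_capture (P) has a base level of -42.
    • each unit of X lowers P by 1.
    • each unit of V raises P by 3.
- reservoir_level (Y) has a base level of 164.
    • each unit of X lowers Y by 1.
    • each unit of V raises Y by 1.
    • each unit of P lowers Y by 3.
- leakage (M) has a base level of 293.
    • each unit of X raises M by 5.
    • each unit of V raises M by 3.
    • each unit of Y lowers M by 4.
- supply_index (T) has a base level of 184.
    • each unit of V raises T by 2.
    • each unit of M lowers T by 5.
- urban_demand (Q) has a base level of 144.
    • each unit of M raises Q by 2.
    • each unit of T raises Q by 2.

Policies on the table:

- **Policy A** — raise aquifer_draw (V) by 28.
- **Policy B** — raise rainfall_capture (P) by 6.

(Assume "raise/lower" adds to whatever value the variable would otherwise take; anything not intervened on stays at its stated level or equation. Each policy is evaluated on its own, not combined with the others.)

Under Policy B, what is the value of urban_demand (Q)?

-4528

Policy B (P + 6):
  X = 31
  V = 44
  P = -42 − 31 + 3·44 (+6 from intervention) = 65
  Y = 164 − 31 + 44 − 3·65 = -18
  M = 293 + 5·31 + 3·44 − 4·(-18) = 652
  T = 184 + 2·44 − 5·652 = -2988
  Q = 144 + 2·652 + 2·(-2988) = -4528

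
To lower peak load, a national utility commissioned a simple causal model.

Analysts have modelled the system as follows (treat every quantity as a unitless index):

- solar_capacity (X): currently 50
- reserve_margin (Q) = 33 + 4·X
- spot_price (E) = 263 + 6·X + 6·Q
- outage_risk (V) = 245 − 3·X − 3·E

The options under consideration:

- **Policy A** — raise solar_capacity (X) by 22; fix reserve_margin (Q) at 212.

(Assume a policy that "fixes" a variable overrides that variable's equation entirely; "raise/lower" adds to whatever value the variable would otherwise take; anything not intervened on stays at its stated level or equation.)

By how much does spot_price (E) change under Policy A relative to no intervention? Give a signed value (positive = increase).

6

Baseline:
  X = 50
  Q = 33 + 4·50 = 233
  E = 263 + 6·50 + 6·233 = 1961
Policy A (X + 22, Q := 212):
  X = 50 + 22 = 72
  Q = 212
  E = 263 + 6·72 + 6·212 = 1967
Change in E: 1967 − 1961 = 6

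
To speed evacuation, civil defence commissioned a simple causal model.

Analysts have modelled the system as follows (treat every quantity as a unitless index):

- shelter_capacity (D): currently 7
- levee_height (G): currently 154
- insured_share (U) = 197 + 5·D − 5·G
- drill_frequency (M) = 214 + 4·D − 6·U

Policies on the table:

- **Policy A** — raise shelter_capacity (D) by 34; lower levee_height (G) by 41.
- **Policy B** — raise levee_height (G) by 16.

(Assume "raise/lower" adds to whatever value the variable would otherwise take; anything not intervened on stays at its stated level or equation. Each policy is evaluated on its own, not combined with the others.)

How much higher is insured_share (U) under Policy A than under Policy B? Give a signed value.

455

Policy A (D + 34, G − 41):
  D = 7 + 34 = 41
  G = 154 − 41 = 113
  U = 197 + 5·41 − 5·113 = -163
Policy B (G + 16):
  D = 7
  G = 154 + 16 = 170
  U = 197 + 5·7 − 5·170 = -618
U: -163 − (-618) = 455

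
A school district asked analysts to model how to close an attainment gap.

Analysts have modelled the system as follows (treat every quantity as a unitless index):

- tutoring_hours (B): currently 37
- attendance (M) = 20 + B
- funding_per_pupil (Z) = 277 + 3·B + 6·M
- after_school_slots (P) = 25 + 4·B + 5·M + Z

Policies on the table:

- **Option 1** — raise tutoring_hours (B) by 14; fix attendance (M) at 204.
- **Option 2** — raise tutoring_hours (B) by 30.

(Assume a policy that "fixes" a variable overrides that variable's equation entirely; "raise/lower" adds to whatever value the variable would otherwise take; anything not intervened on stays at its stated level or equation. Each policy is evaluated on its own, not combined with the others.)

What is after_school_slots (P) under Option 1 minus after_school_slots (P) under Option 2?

Option 1 (B + 14, M := 204):
  B = 37 + 14 = 51
  M = 204
  Z = 277 + 3·51 + 6·204 = 1654
  P = 25 + 4·51 + 5·204 + 1654 = 2903
Option 2 (B + 30):
  B = 37 + 30 = 67
  M = 20 + 67 = 87
  Z = 277 + 3·67 + 6·87 = 1000
  P = 25 + 4·67 + 5·87 + 1000 = 1728
P: 2903 − 1728 = 1175

1175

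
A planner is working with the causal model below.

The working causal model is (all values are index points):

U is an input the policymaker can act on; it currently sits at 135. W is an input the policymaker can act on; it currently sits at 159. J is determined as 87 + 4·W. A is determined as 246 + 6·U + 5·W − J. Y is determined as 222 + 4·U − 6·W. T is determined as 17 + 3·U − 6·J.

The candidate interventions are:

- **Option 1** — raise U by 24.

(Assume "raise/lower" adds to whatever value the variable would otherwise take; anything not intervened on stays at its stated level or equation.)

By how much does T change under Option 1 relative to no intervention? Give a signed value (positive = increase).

Baseline:
  U = 135
  W = 159
  J = 87 + 4·159 = 723
  T = 17 + 3·135 − 6·723 = -3916
Option 1 (U + 24):
  U = 135 + 24 = 159
  W = 159
  J = 87 + 4·159 = 723
  T = 17 + 3·159 − 6·723 = -3844
Change in T: -3844 − (-3916) = 72

72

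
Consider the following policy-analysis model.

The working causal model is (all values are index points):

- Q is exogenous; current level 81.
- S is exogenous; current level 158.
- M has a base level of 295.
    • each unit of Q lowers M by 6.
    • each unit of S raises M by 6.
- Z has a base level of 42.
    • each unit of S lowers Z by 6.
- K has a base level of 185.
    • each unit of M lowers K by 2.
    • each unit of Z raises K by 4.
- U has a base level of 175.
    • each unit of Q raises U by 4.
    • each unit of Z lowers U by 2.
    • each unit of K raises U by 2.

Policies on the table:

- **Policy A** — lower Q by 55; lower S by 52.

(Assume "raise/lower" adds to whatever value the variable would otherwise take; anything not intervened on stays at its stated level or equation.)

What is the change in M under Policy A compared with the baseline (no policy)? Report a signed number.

18

Baseline:
  Q = 81
  S = 158
  M = 295 − 6·81 + 6·158 = 757
Policy A (Q − 55, S − 52):
  Q = 81 − 55 = 26
  S = 158 − 52 = 106
  M = 295 − 6·26 + 6·106 = 775
Change in M: 775 − 757 = 18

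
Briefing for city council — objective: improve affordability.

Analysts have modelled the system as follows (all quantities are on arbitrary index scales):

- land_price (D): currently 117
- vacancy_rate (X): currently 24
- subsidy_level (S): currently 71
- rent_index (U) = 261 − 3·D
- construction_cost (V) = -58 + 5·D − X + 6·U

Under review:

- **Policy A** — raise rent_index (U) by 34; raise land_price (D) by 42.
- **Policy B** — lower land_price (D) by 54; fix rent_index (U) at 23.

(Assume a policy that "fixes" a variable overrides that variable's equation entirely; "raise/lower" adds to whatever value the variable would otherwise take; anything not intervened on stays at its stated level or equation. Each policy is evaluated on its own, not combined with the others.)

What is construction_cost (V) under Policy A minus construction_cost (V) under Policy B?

-750

Policy A (U + 34, D + 42):
  D = 117 + 42 = 159
  X = 24
  U = 261 − 3·159 (+34 from intervention) = -182
  V = -58 + 5·159 − 24 + 6·(-182) = -379
Policy B (D − 54, U := 23):
  D = 117 − 54 = 63
  X = 24
  U = 23
  V = -58 + 5·63 − 24 + 6·23 = 371
V: -379 − 371 = -750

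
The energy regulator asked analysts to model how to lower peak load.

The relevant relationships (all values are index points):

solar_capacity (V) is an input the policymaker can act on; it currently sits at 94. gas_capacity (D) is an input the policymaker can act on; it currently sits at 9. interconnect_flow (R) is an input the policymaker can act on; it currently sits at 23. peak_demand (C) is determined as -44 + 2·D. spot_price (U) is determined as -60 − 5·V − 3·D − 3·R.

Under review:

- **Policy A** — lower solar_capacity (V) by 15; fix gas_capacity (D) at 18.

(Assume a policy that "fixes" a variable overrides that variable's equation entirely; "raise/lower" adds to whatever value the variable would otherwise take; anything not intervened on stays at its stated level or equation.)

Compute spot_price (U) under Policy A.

Policy A (V − 15, D := 18):
  V = 94 − 15 = 79
  D = 18
  R = 23
  U = -60 − 5·79 − 3·18 − 3·23 = -578

-578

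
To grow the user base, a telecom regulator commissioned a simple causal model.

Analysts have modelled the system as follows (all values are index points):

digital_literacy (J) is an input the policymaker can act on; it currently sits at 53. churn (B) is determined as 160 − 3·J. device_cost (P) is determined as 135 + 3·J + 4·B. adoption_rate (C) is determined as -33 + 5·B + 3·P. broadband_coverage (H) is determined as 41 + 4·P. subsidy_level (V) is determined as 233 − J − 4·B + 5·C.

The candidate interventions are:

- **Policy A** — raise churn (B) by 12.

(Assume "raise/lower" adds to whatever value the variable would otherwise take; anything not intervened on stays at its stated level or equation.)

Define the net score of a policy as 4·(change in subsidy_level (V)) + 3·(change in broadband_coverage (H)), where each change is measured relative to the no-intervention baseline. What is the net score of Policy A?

Baseline:
  J = 53
  B = 160 − 3·53 = 1
  P = 135 + 3·53 + 4·1 = 298
  C = -33 + 5·1 + 3·298 = 866
  H = 41 + 4·298 = 1233
  V = 233 − 53 − 4·1 + 5·866 = 4506
Policy A (B + 12):
  J = 53
  B = 160 − 3·53 (+12 from intervention) = 13
  P = 135 + 3·53 + 4·13 = 346
  C = -33 + 5·13 + 3·346 = 1070
  H = 41 + 4·346 = 1425
  V = 233 − 53 − 4·13 + 5·1070 = 5478
ΔV = 5478 − 4506 = 972; ΔH = 1425 − 1233 = 192
Score = 4·972 + 3·192 = 4464

4464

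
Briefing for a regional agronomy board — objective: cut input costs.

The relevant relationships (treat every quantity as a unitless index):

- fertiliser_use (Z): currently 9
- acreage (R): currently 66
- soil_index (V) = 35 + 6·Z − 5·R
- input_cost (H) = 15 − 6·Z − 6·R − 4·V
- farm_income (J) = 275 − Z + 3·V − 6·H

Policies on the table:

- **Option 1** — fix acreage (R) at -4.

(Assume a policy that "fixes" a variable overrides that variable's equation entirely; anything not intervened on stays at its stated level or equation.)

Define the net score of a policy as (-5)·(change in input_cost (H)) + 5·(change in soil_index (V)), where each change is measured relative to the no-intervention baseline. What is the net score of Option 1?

6650

Baseline:
  Z = 9
  R = 66
  V = 35 + 6·9 − 5·66 = -241
  H = 15 − 6·9 − 6·66 − 4·(-241) = 529
Option 1 (R := -4):
  Z = 9
  R = -4
  V = 35 + 6·9 − 5·(-4) = 109
  H = 15 − 6·9 − 6·(-4) − 4·109 = -451
ΔH = -451 − 529 = -980; ΔV = 109 − (-241) = 350
Score = (-5)·(-980) + 5·350 = 6650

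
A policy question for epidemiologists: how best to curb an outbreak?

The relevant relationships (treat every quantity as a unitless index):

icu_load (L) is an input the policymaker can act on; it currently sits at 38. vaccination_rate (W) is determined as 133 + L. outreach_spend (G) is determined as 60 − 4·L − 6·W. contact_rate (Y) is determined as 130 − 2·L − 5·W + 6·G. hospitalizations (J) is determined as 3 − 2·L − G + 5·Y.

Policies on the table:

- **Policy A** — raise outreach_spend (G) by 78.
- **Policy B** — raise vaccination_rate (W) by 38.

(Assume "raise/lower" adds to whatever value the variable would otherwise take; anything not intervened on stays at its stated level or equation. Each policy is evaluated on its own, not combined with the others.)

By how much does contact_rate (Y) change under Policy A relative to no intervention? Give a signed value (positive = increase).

Baseline:
  L = 38
  W = 133 + 38 = 171
  G = 60 − 4·38 − 6·171 = -1118
  Y = 130 − 2·38 − 5·171 + 6·(-1118) = -7509
Policy A (G + 78):
  L = 38
  W = 133 + 38 = 171
  G = 60 − 4·38 − 6·171 (+78 from intervention) = -1040
  Y = 130 − 2·38 − 5·171 + 6·(-1040) = -7041
Change in Y: -7041 − (-7509) = 468

468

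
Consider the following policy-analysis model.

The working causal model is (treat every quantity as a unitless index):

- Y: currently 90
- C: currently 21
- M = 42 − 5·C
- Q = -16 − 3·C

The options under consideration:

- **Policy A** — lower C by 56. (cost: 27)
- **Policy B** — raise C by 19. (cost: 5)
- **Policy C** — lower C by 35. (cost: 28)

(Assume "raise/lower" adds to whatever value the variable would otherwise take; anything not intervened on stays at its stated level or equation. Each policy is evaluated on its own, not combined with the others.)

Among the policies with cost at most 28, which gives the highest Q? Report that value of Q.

89

Policy A (C − 56):
  C = 21 − 56 = -35
  Q = -16 − 3·(-35) = 89
Policy B (C + 19):
  C = 21 + 19 = 40
  Q = -16 − 3·40 = -136
Policy C (C − 35):
  C = 21 − 35 = -14
  Q = -16 − 3·(-14) = 26
Comparing — Policy A: Q=89, Policy B: Q=-136, Policy C: Q=26. Highest is 89 (Policy A).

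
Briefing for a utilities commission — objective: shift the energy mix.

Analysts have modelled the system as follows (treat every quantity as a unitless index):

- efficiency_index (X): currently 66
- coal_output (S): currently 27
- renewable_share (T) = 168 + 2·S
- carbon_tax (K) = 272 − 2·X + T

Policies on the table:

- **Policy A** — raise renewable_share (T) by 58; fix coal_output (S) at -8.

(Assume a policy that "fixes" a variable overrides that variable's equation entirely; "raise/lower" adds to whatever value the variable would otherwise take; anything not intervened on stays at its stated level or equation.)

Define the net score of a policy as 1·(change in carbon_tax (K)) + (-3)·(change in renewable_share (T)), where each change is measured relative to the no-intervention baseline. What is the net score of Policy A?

Baseline:
  X = 66
  S = 27
  T = 168 + 2·27 = 222
  K = 272 − 2·66 + 222 = 362
Policy A (T + 58, S := -8):
  X = 66
  S = -8
  T = 168 + 2·(-8) (+58 from intervention) = 210
  K = 272 − 2·66 + 210 = 350
ΔK = 350 − 362 = -12; ΔT = 210 − 222 = -12
Score = 1·(-12) + (-3)·(-12) = 24

24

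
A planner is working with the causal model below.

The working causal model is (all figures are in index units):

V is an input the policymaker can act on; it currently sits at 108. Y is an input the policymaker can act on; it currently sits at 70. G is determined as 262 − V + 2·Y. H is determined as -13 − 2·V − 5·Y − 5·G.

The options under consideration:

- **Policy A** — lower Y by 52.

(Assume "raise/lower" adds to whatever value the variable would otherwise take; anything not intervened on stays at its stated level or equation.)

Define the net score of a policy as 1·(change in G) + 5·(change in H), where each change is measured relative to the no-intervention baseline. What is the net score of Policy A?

3796

Baseline:
  V = 108
  Y = 70
  G = 262 − 108 + 2·70 = 294
  H = -13 − 2·108 − 5·70 − 5·294 = -2049
Policy A (Y − 52):
  V = 108
  Y = 70 − 52 = 18
  G = 262 − 108 + 2·18 = 190
  H = -13 − 2·108 − 5·18 − 5·190 = -1269
ΔG = 190 − 294 = -104; ΔH = -1269 − (-2049) = 780
Score = 1·(-104) + 5·780 = 3796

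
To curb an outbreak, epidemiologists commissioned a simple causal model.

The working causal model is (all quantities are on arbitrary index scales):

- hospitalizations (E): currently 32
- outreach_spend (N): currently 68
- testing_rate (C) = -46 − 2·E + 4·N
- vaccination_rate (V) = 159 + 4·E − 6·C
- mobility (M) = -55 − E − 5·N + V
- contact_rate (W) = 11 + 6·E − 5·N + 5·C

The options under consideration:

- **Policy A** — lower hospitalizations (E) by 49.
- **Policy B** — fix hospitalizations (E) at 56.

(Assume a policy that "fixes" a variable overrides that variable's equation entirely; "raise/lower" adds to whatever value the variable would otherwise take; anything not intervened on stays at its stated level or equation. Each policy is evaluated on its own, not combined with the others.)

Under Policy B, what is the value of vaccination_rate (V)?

Policy B (E := 56):
  E = 56
  N = 68
  C = -46 − 2·56 + 4·68 = 114
  V = 159 + 4·56 − 6·114 = -301

-301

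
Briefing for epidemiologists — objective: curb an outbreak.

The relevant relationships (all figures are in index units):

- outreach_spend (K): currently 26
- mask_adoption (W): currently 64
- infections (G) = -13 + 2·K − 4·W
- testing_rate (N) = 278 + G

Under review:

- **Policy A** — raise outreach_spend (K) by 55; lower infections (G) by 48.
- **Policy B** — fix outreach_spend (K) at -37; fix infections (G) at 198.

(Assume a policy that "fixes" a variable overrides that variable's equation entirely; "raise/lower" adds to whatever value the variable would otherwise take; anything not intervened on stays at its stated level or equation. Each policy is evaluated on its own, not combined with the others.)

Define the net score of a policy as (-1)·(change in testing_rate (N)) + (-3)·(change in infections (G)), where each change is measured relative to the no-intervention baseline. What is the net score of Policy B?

-1660

Baseline:
  K = 26
  W = 64
  G = -13 + 2·26 − 4·64 = -217
  N = 278 + (-217) = 61
Policy B (K := -37, G := 198):
  K = -37
  W = 64
  G = 198
  N = 278 + 198 = 476
ΔN = 476 − 61 = 415; ΔG = 198 − (-217) = 415
Score = (-1)·415 + (-3)·415 = -1660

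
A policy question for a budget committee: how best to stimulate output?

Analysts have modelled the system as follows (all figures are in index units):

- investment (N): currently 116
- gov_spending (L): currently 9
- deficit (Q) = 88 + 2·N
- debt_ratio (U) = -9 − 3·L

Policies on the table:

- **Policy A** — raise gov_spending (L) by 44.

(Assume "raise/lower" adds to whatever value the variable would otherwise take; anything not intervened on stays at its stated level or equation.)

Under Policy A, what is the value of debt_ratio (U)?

Policy A (L + 44):
  L = 9 + 44 = 53
  U = -9 − 3·53 = -168

-168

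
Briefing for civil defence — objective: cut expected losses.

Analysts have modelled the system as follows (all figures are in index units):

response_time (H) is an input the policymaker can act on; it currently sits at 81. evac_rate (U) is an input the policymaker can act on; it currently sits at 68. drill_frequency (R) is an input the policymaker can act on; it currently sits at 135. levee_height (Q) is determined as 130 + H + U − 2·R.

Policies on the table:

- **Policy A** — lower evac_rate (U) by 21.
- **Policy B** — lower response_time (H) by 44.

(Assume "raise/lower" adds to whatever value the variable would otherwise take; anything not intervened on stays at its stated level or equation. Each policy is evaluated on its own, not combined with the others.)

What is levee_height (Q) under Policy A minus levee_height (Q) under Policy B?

Policy A (U − 21):
  H = 81
  U = 68 − 21 = 47
  R = 135
  Q = 130 + 81 + 47 − 2·135 = -12
Policy B (H − 44):
  H = 81 − 44 = 37
  U = 68
  R = 135
  Q = 130 + 37 + 68 − 2·135 = -35
Q: -12 − (-35) = 23

23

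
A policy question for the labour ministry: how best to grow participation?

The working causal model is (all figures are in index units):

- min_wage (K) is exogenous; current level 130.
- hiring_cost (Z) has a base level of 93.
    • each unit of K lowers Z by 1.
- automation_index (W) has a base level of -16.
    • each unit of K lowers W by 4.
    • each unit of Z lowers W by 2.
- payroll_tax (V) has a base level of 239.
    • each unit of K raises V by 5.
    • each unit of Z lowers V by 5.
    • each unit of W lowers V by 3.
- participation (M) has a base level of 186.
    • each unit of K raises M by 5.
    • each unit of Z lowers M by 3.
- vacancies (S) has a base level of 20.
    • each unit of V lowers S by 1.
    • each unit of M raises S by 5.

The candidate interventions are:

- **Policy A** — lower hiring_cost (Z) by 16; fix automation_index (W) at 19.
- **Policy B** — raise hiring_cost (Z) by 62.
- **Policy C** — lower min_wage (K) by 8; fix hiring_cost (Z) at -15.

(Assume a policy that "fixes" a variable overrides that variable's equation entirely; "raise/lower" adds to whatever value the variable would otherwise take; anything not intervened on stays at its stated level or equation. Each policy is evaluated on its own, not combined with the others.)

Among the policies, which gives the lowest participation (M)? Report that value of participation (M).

761

Policy A (Z − 16, W := 19):
  K = 130
  Z = 93 − 130 (−16 from intervention) = -53
  M = 186 + 5·130 − 3·(-53) = 995
Policy B (Z + 62):
  K = 130
  Z = 93 − 130 (+62 from intervention) = 25
  M = 186 + 5·130 − 3·25 = 761
Policy C (K − 8, Z := -15):
  K = 130 − 8 = 122
  Z = -15
  M = 186 + 5·122 − 3·(-15) = 841
Comparing — Policy A: M=995, Policy B: M=761, Policy C: M=841. Lowest is 761 (Policy B).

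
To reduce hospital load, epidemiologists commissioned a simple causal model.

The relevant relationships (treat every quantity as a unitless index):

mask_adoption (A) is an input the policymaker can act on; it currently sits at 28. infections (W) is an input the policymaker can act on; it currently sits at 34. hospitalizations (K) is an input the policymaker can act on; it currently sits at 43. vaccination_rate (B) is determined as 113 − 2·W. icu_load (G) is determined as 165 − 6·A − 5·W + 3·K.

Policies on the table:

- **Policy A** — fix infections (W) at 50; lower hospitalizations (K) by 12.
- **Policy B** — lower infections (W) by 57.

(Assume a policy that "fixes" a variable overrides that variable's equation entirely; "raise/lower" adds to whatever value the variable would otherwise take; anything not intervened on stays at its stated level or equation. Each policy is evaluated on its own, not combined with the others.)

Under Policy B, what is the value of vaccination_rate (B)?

Policy B (W − 57):
  W = 34 − 57 = -23
  B = 113 − 2·(-23) = 159

159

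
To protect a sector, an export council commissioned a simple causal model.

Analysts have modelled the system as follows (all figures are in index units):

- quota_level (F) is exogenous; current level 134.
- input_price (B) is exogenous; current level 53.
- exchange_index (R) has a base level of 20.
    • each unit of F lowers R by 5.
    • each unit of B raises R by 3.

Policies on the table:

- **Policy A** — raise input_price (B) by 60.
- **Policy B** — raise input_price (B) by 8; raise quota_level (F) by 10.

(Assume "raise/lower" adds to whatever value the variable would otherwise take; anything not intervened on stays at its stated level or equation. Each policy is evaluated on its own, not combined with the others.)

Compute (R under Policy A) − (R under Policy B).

206

Policy A (B + 60):
  F = 134
  B = 53 + 60 = 113
  R = 20 − 5·134 + 3·113 = -311
Policy B (B + 8, F + 10):
  F = 134 + 10 = 144
  B = 53 + 8 = 61
  R = 20 − 5·144 + 3·61 = -517
R: -311 − (-517) = 206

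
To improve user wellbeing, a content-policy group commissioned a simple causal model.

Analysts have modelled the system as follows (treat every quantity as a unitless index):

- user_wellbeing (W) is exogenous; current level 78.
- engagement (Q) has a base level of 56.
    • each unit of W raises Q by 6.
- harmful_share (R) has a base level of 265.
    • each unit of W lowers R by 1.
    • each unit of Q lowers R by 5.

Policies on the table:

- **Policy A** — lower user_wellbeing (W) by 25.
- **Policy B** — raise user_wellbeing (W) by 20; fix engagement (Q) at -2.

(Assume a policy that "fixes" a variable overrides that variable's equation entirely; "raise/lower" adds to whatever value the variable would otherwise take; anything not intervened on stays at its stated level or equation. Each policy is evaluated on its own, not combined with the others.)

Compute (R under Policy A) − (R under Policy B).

-1835

Policy A (W − 25):
  W = 78 − 25 = 53
  Q = 56 + 6·53 = 374
  R = 265 − 53 − 5·374 = -1658
Policy B (W + 20, Q := -2):
  W = 78 + 20 = 98
  Q = -2
  R = 265 − 98 − 5·(-2) = 177
R: -1658 − 177 = -1835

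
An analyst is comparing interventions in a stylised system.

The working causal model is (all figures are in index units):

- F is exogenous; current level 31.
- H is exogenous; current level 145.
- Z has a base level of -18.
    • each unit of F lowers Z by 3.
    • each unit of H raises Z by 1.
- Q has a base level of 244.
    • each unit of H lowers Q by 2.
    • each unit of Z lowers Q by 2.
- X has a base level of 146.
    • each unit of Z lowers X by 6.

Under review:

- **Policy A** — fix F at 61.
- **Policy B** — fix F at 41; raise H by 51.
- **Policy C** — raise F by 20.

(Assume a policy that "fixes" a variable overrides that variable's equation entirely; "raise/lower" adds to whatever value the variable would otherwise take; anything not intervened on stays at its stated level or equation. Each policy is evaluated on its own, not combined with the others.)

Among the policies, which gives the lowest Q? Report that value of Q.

-258

Policy A (F := 61):
  F = 61
  H = 145
  Z = -18 − 3·61 + 145 = -56
  Q = 244 − 2·145 − 2·(-56) = 66
Policy B (F := 41, H + 51):
  F = 41
  H = 145 + 51 = 196
  Z = -18 − 3·41 + 196 = 55
  Q = 244 − 2·196 − 2·55 = -258
Policy C (F + 20):
  F = 31 + 20 = 51
  H = 145
  Z = -18 − 3·51 + 145 = -26
  Q = 244 − 2·145 − 2·(-26) = 6
Comparing — Policy A: Q=66, Policy B: Q=-258, Policy C: Q=6. Lowest is -258 (Policy B).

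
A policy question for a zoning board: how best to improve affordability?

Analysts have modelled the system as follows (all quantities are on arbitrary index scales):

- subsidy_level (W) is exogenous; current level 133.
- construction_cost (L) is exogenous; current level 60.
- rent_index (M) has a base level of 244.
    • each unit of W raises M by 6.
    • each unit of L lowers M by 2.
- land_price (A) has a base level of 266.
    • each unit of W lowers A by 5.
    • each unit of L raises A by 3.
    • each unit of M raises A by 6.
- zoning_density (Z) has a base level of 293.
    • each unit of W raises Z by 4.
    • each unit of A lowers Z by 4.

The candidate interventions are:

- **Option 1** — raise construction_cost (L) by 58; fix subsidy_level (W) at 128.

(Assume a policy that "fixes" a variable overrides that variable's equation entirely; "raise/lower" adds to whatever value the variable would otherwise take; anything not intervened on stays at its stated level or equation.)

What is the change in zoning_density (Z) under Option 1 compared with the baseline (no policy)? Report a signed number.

Baseline:
  W = 133
  L = 60
  M = 244 + 6·133 − 2·60 = 922
  A = 266 − 5·133 + 3·60 + 6·922 = 5313
  Z = 293 + 4·133 − 4·5313 = -20427
Option 1 (L + 58, W := 128):
  W = 128
  L = 60 + 58 = 118
  M = 244 + 6·128 − 2·118 = 776
  A = 266 − 5·128 + 3·118 + 6·776 = 4636
  Z = 293 + 4·128 − 4·4636 = -17739
Change in Z: -17739 − (-20427) = 2688

2688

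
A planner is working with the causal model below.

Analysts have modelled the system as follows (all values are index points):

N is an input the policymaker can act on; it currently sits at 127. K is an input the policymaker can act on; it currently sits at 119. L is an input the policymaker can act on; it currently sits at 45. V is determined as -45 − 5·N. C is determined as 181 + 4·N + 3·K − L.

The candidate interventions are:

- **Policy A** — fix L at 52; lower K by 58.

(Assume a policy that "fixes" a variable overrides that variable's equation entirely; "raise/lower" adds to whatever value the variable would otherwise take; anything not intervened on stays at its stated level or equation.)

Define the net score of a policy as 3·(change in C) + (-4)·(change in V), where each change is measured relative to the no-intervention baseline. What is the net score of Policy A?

-543

Baseline:
  N = 127
  K = 119
  L = 45
  V = -45 − 5·127 = -680
  C = 181 + 4·127 + 3·119 − 45 = 1001
Policy A (L := 52, K − 58):
  N = 127
  K = 119 − 58 = 61
  L = 52
  V = -45 − 5·127 = -680
  C = 181 + 4·127 + 3·61 − 52 = 820
ΔC = 820 − 1001 = -181; ΔV = -680 − (-680) = 0
Score = 3·(-181) + (-4)·0 = -543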